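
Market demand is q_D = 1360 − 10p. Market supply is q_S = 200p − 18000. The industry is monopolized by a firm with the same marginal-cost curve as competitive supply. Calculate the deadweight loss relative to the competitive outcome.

In inverse form: demand p = 136 − 0.1q, supply p = 90 + 0.005q.
Competitive equilibrium: 136 − 0.1q = 90 + 0.005q → q* = 438.09524, p* = 92.19048.
Marginal revenue: MR = 136 − 0.2q. Set MR = MC: 136 − 0.2q = 90 + 0.005q → q_m = 224.39024.
Price p_m = 136 − 0.1·224.39024 = 113.56098; MC(q_m) = 90 + 0.005·224.39024 = 91.12195.
Competitive q* = 438.09524, so Δq = 213.705; wedge = 113.56098 − 91.12195 = 22.43903.
Welfare loss = ½ × 213.705 × 22.43903 = 2397.67.

2397.67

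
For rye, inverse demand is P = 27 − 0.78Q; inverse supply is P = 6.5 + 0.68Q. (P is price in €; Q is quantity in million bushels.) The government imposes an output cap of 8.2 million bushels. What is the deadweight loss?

Competitive equilibrium: 27 − 0.78Q = 6.5 + 0.68Q → Q* = 14.0411, P* = 16.0479.
At Q = 8.2: demand price = 27 − 0.78·8.2 = 20.604; supply price = 6.5 + 0.68·8.2 = 12.076.
ΔQ = 14.0411 − 8.2 = 5.8411; wedge = 20.604 − 12.076 = 8.528.
Deadweight loss = ½ × 5.8411 × 8.528 = €24.91 million.

€24.91 million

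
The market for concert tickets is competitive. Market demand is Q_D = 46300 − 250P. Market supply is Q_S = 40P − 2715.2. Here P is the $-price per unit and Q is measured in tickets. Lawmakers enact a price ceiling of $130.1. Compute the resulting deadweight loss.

In inverse form: demand P = 185.2 − 0.004Q, supply P = 67.88 + 0.025Q.
Competitive equilibrium: 185.2 − 0.004Q = 67.88 + 0.025Q → Q* = 4045.5172, P* = 169.0179.
At the ceiling P = 130.1, quantity supplied = (130.1 − 67.88)/0.025 = 2488.8.
Willingness to pay at Q' = 2488.8: 185.2 − 0.004·2488.8 = 175.2448.
ΔQ = 4045.5172 − 2488.8 = 1556.7172; wedge = 175.2448 − 130.1 = 45.1448.
DWL = ½ × 1556.7172 × 45.1448 = $35138.84.

$35138.84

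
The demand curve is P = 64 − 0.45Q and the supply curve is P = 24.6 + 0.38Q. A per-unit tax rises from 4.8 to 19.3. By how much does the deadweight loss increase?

Competitive equilibrium: 64 − 0.45Q = 24.6 + 0.38Q → Q* = 47.4699, P* = 42.6386.
For a per-unit tax t: ΔQ = t/0.83, so DWL = ½·t·(t/0.83) = t²/1.66.
At t = 4.8: DWL = 13.88. At t = 19.3: DWL = 224.392.
Increase = 224.392 − 13.88 = 210.51.

210.51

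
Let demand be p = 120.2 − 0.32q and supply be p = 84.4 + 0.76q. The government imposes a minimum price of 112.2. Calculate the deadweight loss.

Competitive equilibrium: 120.2 − 0.32q = 84.4 + 0.76q → q* = 33.1481, p* = 109.5926.
At the floor p = 112.2, quantity demanded = (120.2 − 112.2)/0.32 = 25.
Sellers' marginal cost at q' = 25: 84.4 + 0.76·25 = 103.4.
Δq = 33.1481 − 25 = 8.1481; wedge = 112.2 − 103.4 = 8.8.
Deadweight loss = ½ × 8.1481 × 8.8 = 35.85.

35.85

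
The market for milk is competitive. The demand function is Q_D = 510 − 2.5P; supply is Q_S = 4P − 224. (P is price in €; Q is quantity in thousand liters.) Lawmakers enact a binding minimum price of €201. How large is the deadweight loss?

In inverse form: demand P = 204 − 0.4Q, supply P = 56 + 0.25Q.
Competitive equilibrium: 204 − 0.4Q = 56 + 0.25Q → Q* = 227.6923, P* = 112.9231.
At the floor P = 201, quantity demanded = (204 − 201)/0.4 = 7.5.
Sellers' marginal cost at Q' = 7.5: 56 + 0.25·7.5 = 57.875.
ΔQ = 227.6923 − 7.5 = 220.1923; wedge = 201 − 57.875 = 143.125.
Welfare loss = ½ × 220.1923 × 143.125 = €15757.51 thousand.

€15757.51 thousand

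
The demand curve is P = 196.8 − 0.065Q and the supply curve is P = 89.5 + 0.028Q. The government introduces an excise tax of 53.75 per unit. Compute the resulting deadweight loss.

15532.59

Competitive equilibrium: 196.8 − 0.065Q = 89.5 + 0.028Q → Q* = 1153.7634, P* = 121.8054.
With the tax, the buyer price exceeds the seller price by 53.75: (196.8 − 0.065Q) − (89.5 + 0.028Q) = 53.75 → Q' = 575.8065.
ΔQ = 1153.7634 − 575.8065 = 577.9569; the wedge equals the tax, 53.75.
Welfare loss = ½ × 577.9569 × 53.75 = 15532.59.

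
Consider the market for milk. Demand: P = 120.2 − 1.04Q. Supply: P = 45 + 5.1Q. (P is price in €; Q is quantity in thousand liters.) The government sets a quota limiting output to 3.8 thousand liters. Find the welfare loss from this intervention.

Competitive equilibrium: 120.2 − 1.04Q = 45 + 5.1Q → Q* = 12.2476, P* = 107.4625.
At Q = 3.8: demand price = 120.2 − 1.04·3.8 = 116.248; supply price = 45 + 5.1·3.8 = 64.38.
ΔQ = 12.2476 − 3.8 = 8.4476; wedge = 116.248 − 64.38 = 51.868.
DWL = ½ × 8.4476 × 51.868 = €219.08 thousand.

€219.08 thousand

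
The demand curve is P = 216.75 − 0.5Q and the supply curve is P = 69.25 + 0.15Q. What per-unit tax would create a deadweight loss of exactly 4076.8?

72.8

Competitive equilibrium: 216.75 − 0.5Q = 69.25 + 0.15Q → Q* = 226.9231, P* = 103.2885.
A tax t gives ΔQ = t/0.65 and wedge t, so DWL = t²/1.3.
t²/1.3 = 4076.8 → t² = 5299.84 → t = 72.8.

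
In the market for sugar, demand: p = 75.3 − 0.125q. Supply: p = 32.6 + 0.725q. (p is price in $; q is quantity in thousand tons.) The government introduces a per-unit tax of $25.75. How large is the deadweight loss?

$390.04 thousand

Competitive equilibrium: 75.3 − 0.125q = 32.6 + 0.725q → q* = 50.2353, p* = 69.0206.
With the tax, the buyer price exceeds the seller price by 25.75: (75.3 − 0.125q) − (32.6 + 0.725q) = 25.75 → q' = 19.9412.
Δq = 50.2353 − 19.9412 = 30.2941; the wedge equals the tax, 25.75.
DWL = ½ × 30.2941 × 25.75 = $390.04 thousand.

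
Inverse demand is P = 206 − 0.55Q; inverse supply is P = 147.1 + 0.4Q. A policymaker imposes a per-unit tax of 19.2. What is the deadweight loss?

194.02

Competitive equilibrium: 206 − 0.55Q = 147.1 + 0.4Q → Q* = 62, P* = 171.9.
With the tax, the buyer price exceeds the seller price by 19.2: (206 − 0.55Q) − (147.1 + 0.4Q) = 19.2 → Q' = 41.7895.
ΔQ = 62 − 41.7895 = 20.2105; the wedge equals the tax, 19.2.
Deadweight loss = ½ × 20.2105 × 19.2 = 194.02.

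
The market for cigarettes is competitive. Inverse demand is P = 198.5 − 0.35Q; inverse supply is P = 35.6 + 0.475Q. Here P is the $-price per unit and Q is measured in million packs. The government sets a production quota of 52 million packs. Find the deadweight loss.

Competitive equilibrium: 198.5 − 0.35Q = 35.6 + 0.475Q → Q* = 197.4545, P* = 129.3909.
At Q = 52: demand price = 198.5 − 0.35·52 = 180.3; supply price = 35.6 + 0.475·52 = 60.3.
ΔQ = 197.4545 − 52 = 145.4545; wedge = 180.3 − 60.3 = 120.
Welfare loss = ½ × 145.4545 × 120 = $8727.27 million.

$8727.27 million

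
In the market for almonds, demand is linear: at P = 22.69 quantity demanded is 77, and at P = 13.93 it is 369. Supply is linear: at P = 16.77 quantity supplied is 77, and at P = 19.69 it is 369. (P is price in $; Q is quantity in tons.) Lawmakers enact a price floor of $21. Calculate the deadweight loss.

$168.06

Demand slope = (13.93 − 22.69)/(369 − 77) = −0.03, so P = 25 − 0.03Q.
Supply slope = (19.69 − 16.77)/(369 − 77) = 0.01, so P = 16 + 0.01Q.
Competitive equilibrium: 25 − 0.03Q = 16 + 0.01Q → Q* = 225, P* = 18.25.
At the floor P = 21, quantity demanded = (25 − 21)/0.03 = 133.3333.
Sellers' marginal cost at Q' = 133.3333: 16 + 0.01·133.3333 = 17.3333.
ΔQ = 225 − 133.3333 = 91.6667; wedge = 21 − 17.3333 = 3.6667.
Deadweight loss = ½ × 91.6667 × 3.6667 = $168.06.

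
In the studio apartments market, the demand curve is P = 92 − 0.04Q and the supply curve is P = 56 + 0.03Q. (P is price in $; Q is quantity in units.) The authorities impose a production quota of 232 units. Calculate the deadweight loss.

$2788.98

Competitive equilibrium: 92 − 0.04Q = 56 + 0.03Q → Q* = 514.2857, P* = 71.4286.
At Q = 232: demand price = 92 − 0.04·232 = 82.72; supply price = 56 + 0.03·232 = 62.96.
ΔQ = 514.2857 − 232 = 282.2857; wedge = 82.72 − 62.96 = 19.76.
The triangle = ½ × 282.2857 × 19.76 = $2788.98.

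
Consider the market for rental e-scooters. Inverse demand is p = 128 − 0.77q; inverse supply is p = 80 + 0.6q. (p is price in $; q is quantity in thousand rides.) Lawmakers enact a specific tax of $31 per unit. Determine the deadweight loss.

$350.73 thousand

Competitive equilibrium: 128 − 0.77q = 80 + 0.6q → q* = 35.0365, p* = 101.0219.
With the tax, the buyer price exceeds the seller price by 31: (128 − 0.77q) − (80 + 0.6q) = 31 → q' = 12.4088.
Δq = 35.0365 − 12.4088 = 22.6277; the wedge equals the tax, 31.
The triangle = ½ × 22.6277 × 31 = $350.73 thousand.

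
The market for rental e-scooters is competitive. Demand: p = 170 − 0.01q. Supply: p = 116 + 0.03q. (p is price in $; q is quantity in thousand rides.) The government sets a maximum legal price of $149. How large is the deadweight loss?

Competitive equilibrium: 170 − 0.01q = 116 + 0.03q → q* = 1350, p* = 156.5.
At the ceiling p = 149, quantity supplied = (149 − 116)/0.03 = 1100.
Willingness to pay at q' = 1100: 170 − 0.01·1100 = 159.
Δq = 1350 − 1100 = 250; wedge = 159 − 149 = 10.
DWL = ½ × 250 × 10 = $1250 thousand.

$1250 thousand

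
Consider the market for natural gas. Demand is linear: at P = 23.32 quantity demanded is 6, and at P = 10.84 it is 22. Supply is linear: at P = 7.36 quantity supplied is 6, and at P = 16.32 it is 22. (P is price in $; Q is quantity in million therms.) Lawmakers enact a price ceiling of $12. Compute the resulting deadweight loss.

$8.80 million

Demand slope = (10.84 − 23.32)/(22 − 6) = −0.78, so P = 28 − 0.78Q.
Supply slope = (16.32 − 7.36)/(22 − 6) = 0.56, so P = 4 + 0.56Q.
Competitive equilibrium: 28 − 0.78Q = 4 + 0.56Q → Q* = 17.9104, P* = 14.0299.
At the ceiling P = 12, quantity supplied = (12 − 4)/0.56 = 14.2857.
Willingness to pay at Q' = 14.2857: 28 − 0.78·14.2857 = 16.8572.
ΔQ = 17.9104 − 14.2857 = 3.6247; wedge = 16.8572 − 12 = 4.8572.
Deadweight loss = ½ × 3.6247 × 4.8572 = $8.80 million.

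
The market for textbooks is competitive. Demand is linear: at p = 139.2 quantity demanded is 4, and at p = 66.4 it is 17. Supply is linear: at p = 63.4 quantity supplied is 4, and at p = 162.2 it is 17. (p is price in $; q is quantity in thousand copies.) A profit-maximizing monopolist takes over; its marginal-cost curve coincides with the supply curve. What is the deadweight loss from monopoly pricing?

$55.58 thousand

Demand slope = (66.4 − 139.2)/(17 − 4) = −5.6, so p = 161.6 − 5.6q.
Supply slope = (162.2 − 63.4)/(17 − 4) = 7.6, so p = 33 + 7.6q.
Competitive equilibrium: 161.6 − 5.6q = 33 + 7.6q → q* = 9.7424, p* = 107.0424.
Marginal revenue: MR = 161.6 − 11.2q. Set MR = MC: 161.6 − 11.2q = 33 + 7.6q → q_m = 6.8404.
Price p_m = 161.6 − 5.6·6.8404 = 123.2938; MC(q_m) = 33 + 7.6·6.8404 = 84.987.
Competitive q* = 9.7424, so Δq = 2.902; wedge = 123.2938 − 84.987 = 38.3068.
DWL = ½ × 2.902 × 38.3068 = $55.58 thousand.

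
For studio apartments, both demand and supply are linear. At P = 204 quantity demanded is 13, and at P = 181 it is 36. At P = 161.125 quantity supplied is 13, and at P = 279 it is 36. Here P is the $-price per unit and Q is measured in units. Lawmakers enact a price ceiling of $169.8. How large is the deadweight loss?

$86.26

Demand slope = (181 − 204)/(36 − 13) = −1, so P = 217 − Q.
Supply slope = (279 − 161.125)/(36 − 13) = 5.125, so P = 94.5 + 5.125Q.
Competitive equilibrium: 217 − Q = 94.5 + 5.125Q → Q* = 20, P* = 197.
At the ceiling P = 169.8, quantity supplied = (169.8 − 94.5)/5.125 = 14.6927.
Willingness to pay at Q' = 14.6927: 217 − 1·14.6927 = 202.3073.
ΔQ = 20 − 14.6927 = 5.3073; wedge = 202.3073 − 169.8 = 32.5073.
Welfare loss = ½ × 5.3073 × 32.5073 = $86.26.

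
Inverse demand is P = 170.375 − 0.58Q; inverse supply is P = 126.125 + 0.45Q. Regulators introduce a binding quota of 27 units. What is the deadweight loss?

131.20

Competitive equilibrium: 170.375 − 0.58Q = 126.125 + 0.45Q → Q* = 42.9612, P* = 145.4575.
At Q = 27: demand price = 170.375 − 0.58·27 = 154.715; supply price = 126.125 + 0.45·27 = 138.275.
ΔQ = 42.9612 − 27 = 15.9612; wedge = 154.715 − 138.275 = 16.44.
Welfare loss = ½ × 15.9612 × 16.44 = 131.20.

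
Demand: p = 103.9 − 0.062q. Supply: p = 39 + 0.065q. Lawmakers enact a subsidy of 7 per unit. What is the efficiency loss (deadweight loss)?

192.91

Competitive equilibrium: 103.9 − 0.062q = 39 + 0.065q → q* = 511.0236, p* = 72.2165.
The subsidy lowers effective supply by 7: p = 32 + 0.065q.
New quantity: 103.9 − 0.062q = 32 + 0.065q → q' = 566.1417.
Overproduction Δq = 566.1417 − 511.0236 = 55.1181; wedge = subsidy = 7.
The triangle = ½ × 55.1181 × 7 = 192.91.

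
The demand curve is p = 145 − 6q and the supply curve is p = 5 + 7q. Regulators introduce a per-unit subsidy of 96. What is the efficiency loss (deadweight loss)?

Competitive equilibrium: 145 − 6q = 5 + 7q → q* = 10.7692, p* = 80.3846.
The subsidy lowers effective supply by 96: p = 7q − 91.
New quantity: 145 − 6q = 7q − 91 → q' = 18.1538.
Overproduction Δq = 18.1538 − 10.7692 = 7.3846; wedge = subsidy = 96.
Deadweight loss = ½ × 7.3846 × 96 = 354.46.

354.46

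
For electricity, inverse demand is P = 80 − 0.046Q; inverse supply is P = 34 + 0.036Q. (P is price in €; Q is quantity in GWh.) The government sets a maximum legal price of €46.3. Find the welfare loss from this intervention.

Competitive equilibrium: 80 − 0.046Q = 34 + 0.036Q → Q* = 560.9756, P* = 54.1951.
At the ceiling P = 46.3, quantity supplied = (46.3 − 34)/0.036 = 341.6667.
Willingness to pay at Q' = 341.6667: 80 − 0.046·341.6667 = 64.2833.
ΔQ = 560.9756 − 341.6667 = 219.3089; wedge = 64.2833 − 46.3 = 17.9833.
The triangle = ½ × 219.3089 × 17.9833 = €1971.95.

€1971.95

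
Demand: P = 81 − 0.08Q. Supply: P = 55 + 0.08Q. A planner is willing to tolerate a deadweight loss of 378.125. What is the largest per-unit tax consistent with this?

11

Competitive equilibrium: 81 − 0.08Q = 55 + 0.08Q → Q* = 162.5, P* = 68.
A tax t gives ΔQ = t/0.16 and wedge t, so DWL = t²/0.32.
t²/0.32 = 378.125 → t² = 121 → t = 11.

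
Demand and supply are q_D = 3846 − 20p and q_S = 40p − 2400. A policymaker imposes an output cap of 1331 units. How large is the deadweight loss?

In inverse form: demand p = 192.3 − 0.05q, supply p = 60 + 0.025q.
Competitive equilibrium: 192.3 − 0.05q = 60 + 0.025q → q* = 1764, p* = 104.1.
At q = 1331: demand price = 192.3 − 0.05·1331 = 125.75; supply price = 60 + 0.025·1331 = 93.275.
Δq = 1764 − 1331 = 433; wedge = 125.75 − 93.275 = 32.475.
Deadweight loss = ½ × 433 × 32.475 = 7030.84.

7030.84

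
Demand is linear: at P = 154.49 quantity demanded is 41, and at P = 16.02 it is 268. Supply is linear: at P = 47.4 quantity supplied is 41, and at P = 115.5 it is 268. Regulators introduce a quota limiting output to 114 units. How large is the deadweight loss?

908.37

Demand slope = (16.02 − 154.49)/(268 − 41) = −0.61, so P = 179.5 − 0.61Q.
Supply slope = (115.5 − 47.4)/(268 − 41) = 0.3, so P = 35.1 + 0.3Q.
Competitive equilibrium: 179.5 − 0.61Q = 35.1 + 0.3Q → Q* = 158.6813, P* = 82.7044.
At Q = 114: demand price = 179.5 − 0.61·114 = 109.96; supply price = 35.1 + 0.3·114 = 69.3.
ΔQ = 158.6813 − 114 = 44.6813; wedge = 109.96 − 69.3 = 40.66.
Deadweight loss = ½ × 44.6813 × 40.66 = 908.37.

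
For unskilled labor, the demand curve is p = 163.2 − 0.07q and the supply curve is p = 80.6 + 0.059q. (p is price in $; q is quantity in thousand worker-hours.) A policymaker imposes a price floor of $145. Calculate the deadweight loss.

$9329.01 thousand

Competitive equilibrium: 163.2 − 0.07q = 80.6 + 0.059q → q* = 640.3101, p* = 118.3783.
At the floor p = 145, quantity demanded = (163.2 − 145)/0.07 = 260.
Sellers' marginal cost at q' = 260: 80.6 + 0.059·260 = 95.94.
Δq = 640.3101 − 260 = 380.3101; wedge = 145 − 95.94 = 49.06.
Deadweight loss = ½ × 380.3101 × 49.06 = $9329.01 thousand.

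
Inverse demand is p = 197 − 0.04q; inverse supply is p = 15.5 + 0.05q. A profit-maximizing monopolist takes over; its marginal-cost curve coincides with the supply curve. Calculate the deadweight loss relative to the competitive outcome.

17326.63

Competitive equilibrium: 197 − 0.04q = 15.5 + 0.05q → q* = 2016.66667, p* = 116.33333.
Marginal revenue: MR = 197 − 0.08q. Set MR = MC: 197 − 0.08q = 15.5 + 0.05q → q_m = 1396.15385.
Price p_m = 197 − 0.04·1396.15385 = 141.15385; MC(q_m) = 15.5 + 0.05·1396.15385 = 85.30769.
Competitive q* = 2016.66667, so Δq = 620.51282; wedge = 141.15385 − 85.30769 = 55.84616.
DWL = ½ × 620.51282 × 55.84616 = 17326.63.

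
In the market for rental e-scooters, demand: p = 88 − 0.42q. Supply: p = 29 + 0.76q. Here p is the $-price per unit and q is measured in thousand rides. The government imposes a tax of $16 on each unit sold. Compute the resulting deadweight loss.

Competitive equilibrium: 88 − 0.42q = 29 + 0.76q → q* = 50, p* = 67.
With the tax, the buyer price exceeds the seller price by 16: (88 − 0.42q) − (29 + 0.76q) = 16 → q' = 36.4407.
Δq = 50 − 36.4407 = 13.5593; the wedge equals the tax, 16.
DWL = ½ × 13.5593 × 16 = $108.47 thousand.

$108.47 thousand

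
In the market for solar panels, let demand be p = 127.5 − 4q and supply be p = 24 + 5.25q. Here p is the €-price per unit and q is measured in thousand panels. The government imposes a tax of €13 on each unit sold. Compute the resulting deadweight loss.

Competitive equilibrium: 127.5 − 4q = 24 + 5.25q → q* = 11.1892, p* = 82.7432.
With the tax, the buyer price exceeds the seller price by 13: (127.5 − 4q) − (24 + 5.25q) = 13 → q' = 9.7838.
Δq = 11.1892 − 9.7838 = 1.4054; the wedge equals the tax, 13.
The triangle = ½ × 1.4054 × 13 = €9.14 thousand.

€9.14 thousand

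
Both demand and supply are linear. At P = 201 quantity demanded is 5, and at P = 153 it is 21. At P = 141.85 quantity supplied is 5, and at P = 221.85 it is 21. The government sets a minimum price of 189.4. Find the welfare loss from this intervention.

49.76

Demand slope = (153 − 201)/(21 − 5) = −3, so P = 216 − 3Q.
Supply slope = (221.85 − 141.85)/(21 − 5) = 5, so P = 116.85 + 5Q.
Competitive equilibrium: 216 − 3Q = 116.85 + 5Q → Q* = 12.3938, P* = 178.8188.
At the floor P = 189.4, quantity demanded = (216 − 189.4)/3 = 8.8667.
Sellers' marginal cost at Q' = 8.8667: 116.85 + 5·8.8667 = 161.1835.
ΔQ = 12.3938 − 8.8667 = 3.5271; wedge = 189.4 − 161.1835 = 28.2165.
The triangle = ½ × 3.5271 × 28.2165 = 49.76.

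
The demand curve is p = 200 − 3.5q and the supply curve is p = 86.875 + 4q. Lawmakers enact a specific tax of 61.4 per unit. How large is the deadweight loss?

Competitive equilibrium: 200 − 3.5q = 86.875 + 4q → q* = 15.0833, p* = 147.2083.
With the tax, the buyer price exceeds the seller price by 61.4: (200 − 3.5q) − (86.875 + 4q) = 61.4 → q' = 6.8967.
Δq = 15.0833 − 6.8967 = 8.1866; the wedge equals the tax, 61.4.
The triangle = ½ × 8.1866 × 61.4 = 251.33.

251.33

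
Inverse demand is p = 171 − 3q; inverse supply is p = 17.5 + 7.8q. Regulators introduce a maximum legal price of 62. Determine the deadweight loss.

Competitive equilibrium: 171 − 3q = 17.5 + 7.8q → q* = 14.213, p* = 128.3611.
At the ceiling p = 62, quantity supplied = (62 − 17.5)/7.8 = 5.7051.
Willingness to pay at q' = 5.7051: 171 − 3·5.7051 = 153.8847.
Δq = 14.213 − 5.7051 = 8.5079; wedge = 153.8847 − 62 = 91.8847.
DWL = ½ × 8.5079 × 91.8847 = 390.87.

390.87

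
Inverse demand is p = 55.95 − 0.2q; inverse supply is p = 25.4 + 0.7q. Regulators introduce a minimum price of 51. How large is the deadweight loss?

Competitive equilibrium: 55.95 − 0.2q = 25.4 + 0.7q → q* = 33.9444, p* = 49.1611.
At the floor p = 51, quantity demanded = (55.95 − 51)/0.2 = 24.75.
Sellers' marginal cost at q' = 24.75: 25.4 + 0.7·24.75 = 42.725.
Δq = 33.9444 − 24.75 = 9.1944; wedge = 51 − 42.725 = 8.275.
Welfare loss = ½ × 9.1944 × 8.275 = 38.04.

38.04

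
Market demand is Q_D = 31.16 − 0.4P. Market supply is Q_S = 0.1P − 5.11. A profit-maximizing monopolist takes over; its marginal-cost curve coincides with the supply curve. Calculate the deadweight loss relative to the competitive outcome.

0.80

In inverse form: demand P = 77.9 − 2.5Q, supply P = 51.1 + 10Q.
Competitive equilibrium: 77.9 − 2.5Q = 51.1 + 10Q → Q* = 2.144, P* = 72.54.
Marginal revenue: MR = 77.9 − 5Q. Set MR = MC: 77.9 − 5Q = 51.1 + 10Q → Q_m = 1.7867.
Price P_m = 77.9 − 2.5·1.7867 = 73.4333; MC(Q_m) = 51.1 + 10·1.7867 = 68.967.
Competitive Q* = 2.144, so ΔQ = 0.3573; wedge = 73.4333 − 68.967 = 4.4663.
Welfare loss = ½ × 0.3573 × 4.4663 = 0.80.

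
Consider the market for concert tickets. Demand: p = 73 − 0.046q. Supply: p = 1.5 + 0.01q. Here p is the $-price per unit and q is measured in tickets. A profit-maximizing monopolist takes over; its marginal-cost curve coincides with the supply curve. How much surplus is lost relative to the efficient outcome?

$9283.45

Competitive equilibrium: 73 − 0.046q = 1.5 + 0.01q → q* = 1276.7857, p* = 14.2679.
Marginal revenue: MR = 73 − 0.092q. Set MR = MC: 73 − 0.092q = 1.5 + 0.01q → q_m = 700.9804.
Price p_m = 73 − 0.046·700.9804 = 40.7549; MC(q_m) = 1.5 + 0.01·700.9804 = 8.5098.
Competitive q* = 1276.7857, so Δq = 575.8053; wedge = 40.7549 − 8.5098 = 32.2451.
Welfare loss = ½ × 575.8053 × 32.2451 = $9283.45.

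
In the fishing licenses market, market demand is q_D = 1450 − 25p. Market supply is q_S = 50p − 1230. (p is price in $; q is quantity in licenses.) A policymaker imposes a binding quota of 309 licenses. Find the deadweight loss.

In inverse form: demand p = 58 − 0.04q, supply p = 24.6 + 0.02q.
Competitive equilibrium: 58 − 0.04q = 24.6 + 0.02q → q* = 556.6667, p* = 35.7333.
At q = 309: demand price = 58 − 0.04·309 = 45.64; supply price = 24.6 + 0.02·309 = 30.78.
Δq = 556.6667 − 309 = 247.6667; wedge = 45.64 − 30.78 = 14.86.
Welfare loss = ½ × 247.6667 × 14.86 = $1840.16.

$1840.16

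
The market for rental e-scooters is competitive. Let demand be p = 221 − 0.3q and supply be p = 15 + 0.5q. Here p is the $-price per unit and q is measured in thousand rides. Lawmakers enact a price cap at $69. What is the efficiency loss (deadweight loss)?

$8940.10 thousand

Competitive equilibrium: 221 − 0.3q = 15 + 0.5q → q* = 257.5, p* = 143.75.
At the ceiling p = 69, quantity supplied = (69 − 15)/0.5 = 108.
Willingness to pay at q' = 108: 221 − 0.3·108 = 188.6.
Δq = 257.5 − 108 = 149.5; wedge = 188.6 − 69 = 119.6.
Deadweight loss = ½ × 149.5 × 119.6 = $8940.10 thousand.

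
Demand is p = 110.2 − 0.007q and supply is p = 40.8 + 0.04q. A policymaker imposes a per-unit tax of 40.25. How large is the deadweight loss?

Competitive equilibrium: 110.2 − 0.007q = 40.8 + 0.04q → q* = 1476.5957, p* = 99.8638.
With the tax, the buyer price exceeds the seller price by 40.25: (110.2 − 0.007q) − (40.8 + 0.04q) = 40.25 → q' = 620.2128.
Δq = 1476.5957 − 620.2128 = 856.3829; the wedge equals the tax, 40.25.
DWL = ½ × 856.3829 × 40.25 = 17234.71.

17234.71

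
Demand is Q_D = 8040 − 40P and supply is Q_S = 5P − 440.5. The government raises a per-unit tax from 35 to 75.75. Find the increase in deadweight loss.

In inverse form: demand P = 201 − 0.025Q, supply P = 88.1 + 0.2Q.
Competitive equilibrium: 201 − 0.025Q = 88.1 + 0.2Q → Q* = 501.7778, P* = 188.4556.
For a per-unit tax t: ΔQ = t/0.225, so DWL = ½·t·(t/0.225) = t²/0.45.
At t = 35: DWL = 2722.222. At t = 75.75: DWL = 12751.25.
Increase = 12751.25 − 2722.222 = 10029.03.

10029.03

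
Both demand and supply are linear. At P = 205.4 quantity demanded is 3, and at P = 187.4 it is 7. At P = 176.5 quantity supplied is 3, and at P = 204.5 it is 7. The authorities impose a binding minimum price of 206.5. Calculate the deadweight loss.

43.72

Demand slope = (187.4 − 205.4)/(7 − 3) = −4.5, so P = 218.9 − 4.5Q.
Supply slope = (204.5 − 176.5)/(7 − 3) = 7, so P = 155.5 + 7Q.
Competitive equilibrium: 218.9 − 4.5Q = 155.5 + 7Q → Q* = 5.513, P* = 194.0913.
At the floor P = 206.5, quantity demanded = (218.9 − 206.5)/4.5 = 2.7556.
Sellers' marginal cost at Q' = 2.7556: 155.5 + 7·2.7556 = 174.7892.
ΔQ = 5.513 − 2.7556 = 2.7574; wedge = 206.5 − 174.7892 = 31.7108.
Welfare loss = ½ × 2.7574 × 31.7108 = 43.72.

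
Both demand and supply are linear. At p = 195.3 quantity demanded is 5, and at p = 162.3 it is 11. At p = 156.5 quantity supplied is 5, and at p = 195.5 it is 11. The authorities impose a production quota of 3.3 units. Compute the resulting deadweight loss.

Demand slope = (162.3 − 195.3)/(11 − 5) = −5.5, so p = 222.8 − 5.5q.
Supply slope = (195.5 − 156.5)/(11 − 5) = 6.5, so p = 124 + 6.5q.
Competitive equilibrium: 222.8 − 5.5q = 124 + 6.5q → q* = 8.2333, p* = 177.5167.
At q = 3.3: demand price = 222.8 − 5.5·3.3 = 204.65; supply price = 124 + 6.5·3.3 = 145.45.
Δq = 8.2333 − 3.3 = 4.9333; wedge = 204.65 − 145.45 = 59.2.
The triangle = ½ × 4.9333 × 59.2 = 146.03.

146.03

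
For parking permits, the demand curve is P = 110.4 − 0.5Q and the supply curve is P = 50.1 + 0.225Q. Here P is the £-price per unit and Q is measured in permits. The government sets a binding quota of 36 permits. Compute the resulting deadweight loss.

Competitive equilibrium: 110.4 − 0.5Q = 50.1 + 0.225Q → Q* = 83.1724, P* = 68.8138.
At Q = 36: demand price = 110.4 − 0.5·36 = 92.4; supply price = 50.1 + 0.225·36 = 58.2.
ΔQ = 83.1724 − 36 = 47.1724; wedge = 92.4 − 58.2 = 34.2.
DWL = ½ × 47.1724 × 34.2 = £806.65.

£806.65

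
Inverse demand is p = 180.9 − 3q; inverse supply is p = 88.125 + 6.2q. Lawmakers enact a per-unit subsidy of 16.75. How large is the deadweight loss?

Competitive equilibrium: 180.9 − 3q = 88.125 + 6.2q → q* = 10.0842, p* = 150.6473.
The subsidy lowers effective supply by 16.75: p = 71.375 + 6.2q.
New quantity: 180.9 − 3q = 71.375 + 6.2q → q' = 11.9049.
Overproduction Δq = 11.9049 − 10.0842 = 1.8207; wedge = subsidy = 16.75.
Deadweight loss = ½ × 1.8207 × 16.75 = 15.25.

15.25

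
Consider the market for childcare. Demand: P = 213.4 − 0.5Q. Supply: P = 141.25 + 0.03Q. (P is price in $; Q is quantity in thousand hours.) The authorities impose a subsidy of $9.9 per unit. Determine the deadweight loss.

Competitive equilibrium: 213.4 − 0.5Q = 141.25 + 0.03Q → Q* = 136.1321, P* = 145.334.
The subsidy lowers effective supply by 9.9: P = 131.35 + 0.03Q.
New quantity: 213.4 − 0.5Q = 131.35 + 0.03Q → Q' = 154.8113.
Overproduction ΔQ = 154.8113 − 136.1321 = 18.6792; wedge = subsidy = 9.9.
Deadweight loss = ½ × 18.6792 × 9.9 = $92.46 thousand.

$92.46 thousand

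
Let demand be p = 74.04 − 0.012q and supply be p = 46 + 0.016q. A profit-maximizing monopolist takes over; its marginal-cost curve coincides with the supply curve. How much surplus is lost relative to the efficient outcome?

Competitive equilibrium: 74.04 − 0.012q = 46 + 0.016q → q* = 1001.4286, p* = 62.0229.
Marginal revenue: MR = 74.04 − 0.024q. Set MR = MC: 74.04 − 0.024q = 46 + 0.016q → q_m = 701.
Price p_m = 74.04 − 0.012·701 = 65.628; MC(q_m) = 46 + 0.016·701 = 57.216.
Competitive q* = 1001.4286, so Δq = 300.4286; wedge = 65.628 − 57.216 = 8.412.
Deadweight loss = ½ × 300.4286 × 8.412 = 1263.60.

1263.60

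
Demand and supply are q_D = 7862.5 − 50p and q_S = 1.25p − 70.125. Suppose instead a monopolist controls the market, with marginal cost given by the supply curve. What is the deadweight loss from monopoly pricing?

In inverse form: demand p = 157.25 − 0.02q, supply p = 56.1 + 0.8q.
Competitive equilibrium: 157.25 − 0.02q = 56.1 + 0.8q → q* = 123.3537, p* = 154.7829.
Marginal revenue: MR = 157.25 − 0.04q. Set MR = MC: 157.25 − 0.04q = 56.1 + 0.8q → q_m = 120.4167.
Price p_m = 157.25 − 0.02·120.4167 = 154.8417; MC(q_m) = 56.1 + 0.8·120.4167 = 152.4334.
Competitive q* = 123.3537, so Δq = 2.937; wedge = 154.8417 − 152.4334 = 2.4083.
Welfare loss = ½ × 2.937 × 2.4083 = 3.54.

3.54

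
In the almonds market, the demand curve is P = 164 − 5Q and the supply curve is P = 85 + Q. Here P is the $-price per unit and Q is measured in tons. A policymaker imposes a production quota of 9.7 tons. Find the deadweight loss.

Competitive equilibrium: 164 − 5Q = 85 + Q → Q* = 13.1667, P* = 98.1667.
At Q = 9.7: demand price = 164 − 5·9.7 = 115.5; supply price = 85 + 1·9.7 = 94.7.
ΔQ = 13.1667 − 9.7 = 3.4667; wedge = 115.5 − 94.7 = 20.8.
DWL = ½ × 3.4667 × 20.8 = $36.05.

$36.05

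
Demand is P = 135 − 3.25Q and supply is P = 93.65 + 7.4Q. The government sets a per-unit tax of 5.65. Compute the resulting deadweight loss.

Competitive equilibrium: 135 − 3.25Q = 93.65 + 7.4Q → Q* = 3.8826, P* = 122.3815.
With the tax, the buyer price exceeds the seller price by 5.65: (135 − 3.25Q) − (93.65 + 7.4Q) = 5.65 → Q' = 3.3521.
ΔQ = 3.8826 − 3.3521 = 0.5305; the wedge equals the tax, 5.65.
DWL = ½ × 0.5305 × 5.65 = 1.50.

1.50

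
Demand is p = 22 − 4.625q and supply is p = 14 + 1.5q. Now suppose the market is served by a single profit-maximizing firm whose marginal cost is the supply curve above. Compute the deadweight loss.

0.97

Competitive equilibrium: 22 − 4.625q = 14 + 1.5q → q* = 1.3061, p* = 15.9592.
Marginal revenue: MR = 22 − 9.25q. Set MR = MC: 22 − 9.25q = 14 + 1.5q → q_m = 0.7442.
Price p_m = 22 − 4.625·0.7442 = 18.5581; MC(q_m) = 14 + 1.5·0.7442 = 15.1163.
Competitive q* = 1.3061, so Δq = 0.5619; wedge = 18.5581 − 15.1163 = 3.4418.
Welfare loss = ½ × 0.5619 × 3.4418 = 0.97.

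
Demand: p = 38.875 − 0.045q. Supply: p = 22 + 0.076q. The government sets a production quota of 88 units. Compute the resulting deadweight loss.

160.23

Competitive equilibrium: 38.875 − 0.045q = 22 + 0.076q → q* = 139.4628, p* = 32.5992.
At q = 88: demand price = 38.875 − 0.045·88 = 34.915; supply price = 22 + 0.076·88 = 28.688.
Δq = 139.4628 − 88 = 51.4628; wedge = 34.915 − 28.688 = 6.227.
The triangle = ½ × 51.4628 × 6.227 = 160.23.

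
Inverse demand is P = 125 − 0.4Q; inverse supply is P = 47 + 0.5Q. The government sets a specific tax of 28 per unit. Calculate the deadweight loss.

435.56

Competitive equilibrium: 125 − 0.4Q = 47 + 0.5Q → Q* = 86.6667, P* = 90.3333.
With the tax, the buyer price exceeds the seller price by 28: (125 − 0.4Q) − (47 + 0.5Q) = 28 → Q' = 55.5556.
ΔQ = 86.6667 − 55.5556 = 31.1111; the wedge equals the tax, 28.
DWL = ½ × 31.1111 × 28 = 435.56.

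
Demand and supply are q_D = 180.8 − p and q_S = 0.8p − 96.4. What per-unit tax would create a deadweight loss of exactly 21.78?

9.9

In inverse form: demand p = 180.8 − q, supply p = 120.5 + 1.25q.
Competitive equilibrium: 180.8 − q = 120.5 + 1.25q → q* = 26.8, p* = 154.
A tax t gives Δq = t/2.25 and wedge t, so DWL = t²/4.5.
t²/4.5 = 21.78 → t² = 98.01 → t = 9.9.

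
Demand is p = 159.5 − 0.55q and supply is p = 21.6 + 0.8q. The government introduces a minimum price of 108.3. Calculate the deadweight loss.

Competitive equilibrium: 159.5 − 0.55q = 21.6 + 0.8q → q* = 102.1481, p* = 103.3185.
At the floor p = 108.3, quantity demanded = (159.5 − 108.3)/0.55 = 93.0909.
Sellers' marginal cost at q' = 93.0909: 21.6 + 0.8·93.0909 = 96.0727.
Δq = 102.1481 − 93.0909 = 9.0572; wedge = 108.3 − 96.0727 = 12.2273.
DWL = ½ × 9.0572 × 12.2273 = 55.37.

55.37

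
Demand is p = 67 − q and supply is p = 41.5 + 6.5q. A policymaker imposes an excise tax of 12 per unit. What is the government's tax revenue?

Competitive equilibrium: 67 − q = 41.5 + 6.5q → q* = 3.4, p* = 63.6.
With the tax, the buyer price exceeds the seller price by 12: (67 − q) − (41.5 + 6.5q) = 12 → q' = 1.8.
Tax revenue = 12 × 1.8 = 21.60.

21.60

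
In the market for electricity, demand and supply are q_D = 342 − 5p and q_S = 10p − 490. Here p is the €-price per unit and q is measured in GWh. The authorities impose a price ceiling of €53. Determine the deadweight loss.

€91.27

In inverse form: demand p = 68.4 − 0.2q, supply p = 49 + 0.1q.
Competitive equilibrium: 68.4 − 0.2q = 49 + 0.1q → q* = 64.6667, p* = 55.4667.
At the ceiling p = 53, quantity supplied = (53 − 49)/0.1 = 40.
Willingness to pay at q' = 40: 68.4 − 0.2·40 = 60.4.
Δq = 64.6667 − 40 = 24.6667; wedge = 60.4 − 53 = 7.4.
The triangle = ½ × 24.6667 × 7.4 = €91.27.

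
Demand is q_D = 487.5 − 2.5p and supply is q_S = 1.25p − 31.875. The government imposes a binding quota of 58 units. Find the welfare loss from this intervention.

In inverse form: demand p = 195 − 0.4q, supply p = 25.5 + 0.8q.
Competitive equilibrium: 195 − 0.4q = 25.5 + 0.8q → q* = 141.25, p* = 138.5.
At q = 58: demand price = 195 − 0.4·58 = 171.8; supply price = 25.5 + 0.8·58 = 71.9.
Δq = 141.25 − 58 = 83.25; wedge = 171.8 − 71.9 = 99.9.
DWL = ½ × 83.25 × 99.9 = 4158.34.

4158.34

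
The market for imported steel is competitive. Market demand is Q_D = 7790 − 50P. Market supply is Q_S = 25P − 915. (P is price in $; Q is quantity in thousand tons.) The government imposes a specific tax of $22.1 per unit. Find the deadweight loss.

$4070.08 thousand

In inverse form: demand P = 155.8 − 0.02Q, supply P = 36.6 + 0.04Q.
Competitive equilibrium: 155.8 − 0.02Q = 36.6 + 0.04Q → Q* = 1986.6667, P* = 116.0667.
With the tax, the buyer price exceeds the seller price by 22.1: (155.8 − 0.02Q) − (36.6 + 0.04Q) = 22.1 → Q' = 1618.3333.
ΔQ = 1986.6667 − 1618.3333 = 368.3334; the wedge equals the tax, 22.1.
DWL = ½ × 368.3334 × 22.1 = $4070.08 thousand.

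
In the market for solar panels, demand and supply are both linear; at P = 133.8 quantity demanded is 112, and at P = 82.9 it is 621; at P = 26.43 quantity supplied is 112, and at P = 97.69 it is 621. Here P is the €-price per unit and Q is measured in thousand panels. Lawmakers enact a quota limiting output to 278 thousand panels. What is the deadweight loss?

Demand slope = (82.9 − 133.8)/(621 − 112) = −0.1, so P = 145 − 0.1Q.
Supply slope = (97.69 − 26.43)/(621 − 112) = 0.14, so P = 10.75 + 0.14Q.
Competitive equilibrium: 145 − 0.1Q = 10.75 + 0.14Q → Q* = 559.375, P* = 89.0625.
At Q = 278: demand price = 145 − 0.1·278 = 117.2; supply price = 10.75 + 0.14·278 = 49.67.
ΔQ = 559.375 − 278 = 281.375; wedge = 117.2 − 49.67 = 67.53.
Welfare loss = ½ × 281.375 × 67.53 = €9500.63 thousand.

€9500.63 thousand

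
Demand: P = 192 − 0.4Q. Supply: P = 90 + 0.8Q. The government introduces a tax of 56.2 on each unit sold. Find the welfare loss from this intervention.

Competitive equilibrium: 192 − 0.4Q = 90 + 0.8Q → Q* = 85, P* = 158.
With the tax, the buyer price exceeds the seller price by 56.2: (192 − 0.4Q) − (90 + 0.8Q) = 56.2 → Q' = 38.1667.
ΔQ = 85 − 38.1667 = 46.8333; the wedge equals the tax, 56.2.
Deadweight loss = ½ × 46.8333 × 56.2 = 1316.02.

1316.02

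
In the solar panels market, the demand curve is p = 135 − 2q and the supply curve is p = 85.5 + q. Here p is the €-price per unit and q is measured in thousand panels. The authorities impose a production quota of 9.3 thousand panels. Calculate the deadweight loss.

Competitive equilibrium: 135 − 2q = 85.5 + q → q* = 16.5, p* = 102.
At q = 9.3: demand price = 135 − 2·9.3 = 116.4; supply price = 85.5 + 1·9.3 = 94.8.
Δq = 16.5 − 9.3 = 7.2; wedge = 116.4 − 94.8 = 21.6.
DWL = ½ × 7.2 × 21.6 = €77.76 thousand.

€77.76 thousand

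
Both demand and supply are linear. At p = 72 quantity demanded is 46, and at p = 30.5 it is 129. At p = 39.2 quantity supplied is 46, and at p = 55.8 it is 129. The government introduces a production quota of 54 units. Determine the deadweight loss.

Demand slope = (30.5 − 72)/(129 − 46) = −0.5, so p = 95 − 0.5q.
Supply slope = (55.8 − 39.2)/(129 − 46) = 0.2, so p = 30 + 0.2q.
Competitive equilibrium: 95 − 0.5q = 30 + 0.2q → q* = 92.8571, p* = 48.5714.
At q = 54: demand price = 95 − 0.5·54 = 68; supply price = 30 + 0.2·54 = 40.8.
Δq = 92.8571 − 54 = 38.8571; wedge = 68 − 40.8 = 27.2.
DWL = ½ × 38.8571 × 27.2 = 528.46.

528.46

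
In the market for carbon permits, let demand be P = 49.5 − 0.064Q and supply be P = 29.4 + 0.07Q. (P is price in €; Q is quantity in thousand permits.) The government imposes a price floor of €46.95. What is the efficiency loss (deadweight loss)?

€813 thousand

Competitive equilibrium: 49.5 − 0.064Q = 29.4 + 0.07Q → Q* = 150, P* = 39.9.
At the floor P = 46.95, quantity demanded = (49.5 − 46.95)/0.064 = 39.8438.
Sellers' marginal cost at Q' = 39.8438: 29.4 + 0.07·39.8438 = 32.1891.
ΔQ = 150 − 39.8438 = 110.1562; wedge = 46.95 − 32.1891 = 14.7609.
The triangle = ½ × 110.1562 × 14.7609 = €813 thousand.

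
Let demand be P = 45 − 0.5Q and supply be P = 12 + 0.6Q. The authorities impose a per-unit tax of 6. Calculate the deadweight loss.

Competitive equilibrium: 45 − 0.5Q = 12 + 0.6Q → Q* = 30, P* = 30.
With the tax, the buyer price exceeds the seller price by 6: (45 − 0.5Q) − (12 + 0.6Q) = 6 → Q' = 24.5455.
ΔQ = 30 − 24.5455 = 5.4545; the wedge equals the tax, 6.
The triangle = ½ × 5.4545 × 6 = 16.36.

16.36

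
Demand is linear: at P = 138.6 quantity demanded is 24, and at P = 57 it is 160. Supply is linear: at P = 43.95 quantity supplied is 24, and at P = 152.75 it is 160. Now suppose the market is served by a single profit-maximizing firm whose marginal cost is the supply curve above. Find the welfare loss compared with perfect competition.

Demand slope = (57 − 138.6)/(160 − 24) = −0.6, so P = 153 − 0.6Q.
Supply slope = (152.75 − 43.95)/(160 − 24) = 0.8, so P = 24.75 + 0.8Q.
Competitive equilibrium: 153 − 0.6Q = 24.75 + 0.8Q → Q* = 91.6071, P* = 98.0357.
Marginal revenue: MR = 153 − 1.2Q. Set MR = MC: 153 − 1.2Q = 24.75 + 0.8Q → Q_m = 64.125.
Price P_m = 153 − 0.6·64.125 = 114.525; MC(Q_m) = 24.75 + 0.8·64.125 = 76.05.
Competitive Q* = 91.6071, so ΔQ = 27.4821; wedge = 114.525 − 76.05 = 38.475.
Deadweight loss = ½ × 27.4821 × 38.475 = 528.69.

528.69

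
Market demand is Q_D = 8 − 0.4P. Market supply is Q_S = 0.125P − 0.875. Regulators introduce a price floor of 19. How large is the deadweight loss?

In inverse form: demand P = 20 − 2.5Q, supply P = 7 + 8Q.
Competitive equilibrium: 20 − 2.5Q = 7 + 8Q → Q* = 1.2381, P* = 16.9048.
At the floor P = 19, quantity demanded = (20 − 19)/2.5 = 0.4.
Sellers' marginal cost at Q' = 0.4: 7 + 8·0.4 = 10.2.
ΔQ = 1.2381 − 0.4 = 0.8381; wedge = 19 − 10.2 = 8.8.
DWL = ½ × 0.8381 × 8.8 = 3.69.

3.69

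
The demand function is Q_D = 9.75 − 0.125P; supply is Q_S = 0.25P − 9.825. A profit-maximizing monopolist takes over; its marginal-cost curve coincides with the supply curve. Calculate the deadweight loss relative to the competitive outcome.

In inverse form: demand P = 78 − 8Q, supply P = 39.3 + 4Q.
Competitive equilibrium: 78 − 8Q = 39.3 + 4Q → Q* = 3.225, P* = 52.2.
Marginal revenue: MR = 78 − 16Q. Set MR = MC: 78 − 16Q = 39.3 + 4Q → Q_m = 1.935.
Price P_m = 78 − 8·1.935 = 62.52; MC(Q_m) = 39.3 + 4·1.935 = 47.04.
Competitive Q* = 3.225, so ΔQ = 1.29; wedge = 62.52 − 47.04 = 15.48.
Deadweight loss = ½ × 1.29 × 15.48 = 9.98.

9.98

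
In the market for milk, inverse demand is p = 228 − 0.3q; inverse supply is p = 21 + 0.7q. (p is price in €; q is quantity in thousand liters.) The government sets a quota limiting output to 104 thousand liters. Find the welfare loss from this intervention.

€5304.50 thousand

Competitive equilibrium: 228 − 0.3q = 21 + 0.7q → q* = 207, p* = 165.9.
At q = 104: demand price = 228 − 0.3·104 = 196.8; supply price = 21 + 0.7·104 = 93.8.
Δq = 207 − 104 = 103; wedge = 196.8 − 93.8 = 103.
Deadweight loss = ½ × 103 × 103 = €5304.50 thousand.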